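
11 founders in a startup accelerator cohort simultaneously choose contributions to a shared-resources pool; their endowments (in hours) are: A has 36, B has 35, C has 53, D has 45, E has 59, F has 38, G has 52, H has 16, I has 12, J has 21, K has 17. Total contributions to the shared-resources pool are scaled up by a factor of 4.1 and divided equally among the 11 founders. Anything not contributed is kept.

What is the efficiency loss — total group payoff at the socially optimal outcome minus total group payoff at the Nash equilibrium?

1190.40 hours

The private return per contributed unit is 4.1/11 = 0.3727 < 1 for every player regardless of endowment, so the Nash equilibrium is zero contribution and the group total is Σ E_j = 36 + 35 + 53 + 45 + 59 + 38 + 52 + 16 + 12 + 21 + 17 = 384.
Each contributed unit returns 4.100 to the group, so the social optimum is full contribution by everyone: group total = 4.100 × 384 = 1574.40.
Efficiency loss = (4.100 − 1) × 384 = 1190.40.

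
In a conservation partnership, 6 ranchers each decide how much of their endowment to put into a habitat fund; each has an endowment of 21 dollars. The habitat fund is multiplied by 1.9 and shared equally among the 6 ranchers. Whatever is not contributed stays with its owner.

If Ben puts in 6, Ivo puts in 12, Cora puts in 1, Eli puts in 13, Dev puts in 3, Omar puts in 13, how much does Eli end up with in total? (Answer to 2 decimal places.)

23.20 dollars

Total contributed: 6 + 12 + 1 + 13 + 3 + 13 = 48.
Each receives 1.9 × 48 / 6 = 15.20 from the habitat fund.
Eli keeps 21 − 13 = 8, so Eli's payoff is 8 + 15.20 = 23.20.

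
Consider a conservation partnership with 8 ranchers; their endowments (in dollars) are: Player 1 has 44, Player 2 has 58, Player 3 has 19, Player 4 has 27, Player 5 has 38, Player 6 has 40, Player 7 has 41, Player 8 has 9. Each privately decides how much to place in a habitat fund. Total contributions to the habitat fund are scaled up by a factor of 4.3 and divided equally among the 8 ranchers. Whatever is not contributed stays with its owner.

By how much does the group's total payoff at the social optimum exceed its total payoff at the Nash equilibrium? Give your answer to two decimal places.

The private return per contributed unit is 4.3/8 = 0.5375 < 1 for every player regardless of endowment, so the Nash equilibrium is zero contribution and the group total is Σ E_j = 44 + 58 + 19 + 27 + 38 + 40 + 41 + 9 = 276.
Each contributed unit returns 4.300 to the group, so the social optimum is full contribution by everyone: group total = 4.300 × 276 = 1186.80.
Efficiency loss = (4.300 − 1) × 276 = 910.80.

910.80 dollars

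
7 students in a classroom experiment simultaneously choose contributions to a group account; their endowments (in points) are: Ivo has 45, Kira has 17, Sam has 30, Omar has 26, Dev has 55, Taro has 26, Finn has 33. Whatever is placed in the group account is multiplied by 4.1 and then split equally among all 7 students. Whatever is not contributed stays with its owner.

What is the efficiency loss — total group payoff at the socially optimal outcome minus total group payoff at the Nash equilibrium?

The private return per contributed unit is 4.1/7 = 0.5857 < 1 for every player regardless of endowment, so the Nash equilibrium is zero contribution and the group total is Σ E_j = 45 + 17 + 30 + 26 + 55 + 26 + 33 = 232.
Each contributed unit returns 4.100 to the group, so the social optimum is full contribution by everyone: group total = 4.100 × 232 = 951.20.
Efficiency loss = (4.100 − 1) × 232 = 719.20.

719.20 points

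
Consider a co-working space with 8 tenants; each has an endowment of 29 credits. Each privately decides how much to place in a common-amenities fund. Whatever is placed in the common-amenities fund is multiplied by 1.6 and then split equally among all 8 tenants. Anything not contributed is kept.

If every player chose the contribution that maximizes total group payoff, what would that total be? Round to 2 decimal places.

Each contributed unit returns 1.600 to the group as a whole (0.2000 to each of 8 players), which exceeds 1, so the social optimum is full contribution: group total = 1.600 × 232 = 371.20.

371.20 credits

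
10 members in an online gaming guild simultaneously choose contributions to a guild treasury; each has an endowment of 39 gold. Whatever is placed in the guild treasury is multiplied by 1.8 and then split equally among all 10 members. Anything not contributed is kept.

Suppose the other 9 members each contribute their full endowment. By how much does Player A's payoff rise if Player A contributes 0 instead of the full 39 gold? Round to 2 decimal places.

31.98 gold

Switching from a contribution of 39 to 0 lets Player A keep an extra 39 gold, but lowers the guild treasury by 39, which costs Player A their own share of that drop: 1.8/10 × 39 = 7.02.
Net gain = 39 − 7.02 = 31.98. The private return per contributed unit (0.1800) is below 1, so free-riding is indeed the best response regardless of what the others do.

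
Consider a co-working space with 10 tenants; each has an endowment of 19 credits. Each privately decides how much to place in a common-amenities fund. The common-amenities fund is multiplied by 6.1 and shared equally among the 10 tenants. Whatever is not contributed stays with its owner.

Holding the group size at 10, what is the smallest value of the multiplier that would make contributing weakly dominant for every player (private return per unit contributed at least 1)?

A contributed unit returns (multiplier)/10 to its contributor.
This reaches 1 exactly when the multiplier is 10.

10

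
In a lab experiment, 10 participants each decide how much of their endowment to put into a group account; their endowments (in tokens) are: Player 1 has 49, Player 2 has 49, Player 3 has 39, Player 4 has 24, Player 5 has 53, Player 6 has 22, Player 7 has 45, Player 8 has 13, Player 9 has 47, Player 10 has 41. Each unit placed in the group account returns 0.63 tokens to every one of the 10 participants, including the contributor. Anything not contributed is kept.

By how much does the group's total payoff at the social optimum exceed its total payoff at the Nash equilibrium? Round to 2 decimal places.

The private return per contributed unit is 0.63 < 1 for everyone, so the Nash equilibrium is zero contribution and the group total is Σ E_j = 49 + 49 + 39 + 24 + 53 + 22 + 45 + 13 + 47 + 41 = 382.
Each contributed unit returns 6.300 to the group, so the social optimum is full contribution by everyone: group total = 6.300 × 382 = 2406.60.
Efficiency loss = (6.300 − 1) × 382 = 2024.60.

2024.60 tokens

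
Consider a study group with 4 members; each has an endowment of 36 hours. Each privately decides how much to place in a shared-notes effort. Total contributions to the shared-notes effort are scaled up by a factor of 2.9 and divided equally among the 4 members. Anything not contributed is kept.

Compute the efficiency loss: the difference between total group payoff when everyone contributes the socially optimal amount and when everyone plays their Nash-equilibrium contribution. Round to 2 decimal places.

Each contributed unit returns 2.9/4 = 0.7250 to its contributor — below 1 — so contributing 0 is dominant for every player. At the Nash equilibrium everyone keeps their 36, and the group total is 4 × 36 = 144.
Each contributed unit returns 2.900 to the group as a whole (0.7250 to each of 4 players), which exceeds 1, so the social optimum is full contribution: group total = 2.900 × 144 = 417.60.
Efficiency loss = 417.60 − 144 = 273.60.

273.60 hours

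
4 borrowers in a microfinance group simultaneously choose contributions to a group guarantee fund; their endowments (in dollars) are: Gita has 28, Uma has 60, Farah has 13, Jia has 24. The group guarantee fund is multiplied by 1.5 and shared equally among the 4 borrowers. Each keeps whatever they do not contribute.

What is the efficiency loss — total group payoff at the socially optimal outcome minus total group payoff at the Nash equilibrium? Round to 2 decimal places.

62.50 dollars

The private return per contributed unit is 1.5/4 = 0.3750 < 1 for every player regardless of endowment, so the Nash equilibrium is zero contribution and the group total is Σ E_j = 28 + 60 + 13 + 24 = 125.
Each contributed unit returns 1.500 to the group, so the social optimum is full contribution by everyone: group total = 1.500 × 125 = 187.50.
Efficiency loss = (1.500 − 1) × 125 = 62.50.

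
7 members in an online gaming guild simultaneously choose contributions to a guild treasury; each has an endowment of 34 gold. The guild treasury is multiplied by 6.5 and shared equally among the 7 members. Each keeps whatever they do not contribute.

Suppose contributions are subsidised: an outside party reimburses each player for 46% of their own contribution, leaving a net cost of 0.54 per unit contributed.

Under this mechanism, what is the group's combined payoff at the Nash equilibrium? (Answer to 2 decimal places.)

With the mechanism, a contributed unit returns (6.5/7) / 0.54 = 1.7196 per unit of net cost to the contributor — now above 1 — so contributing fully is weakly dominant for every player.
So the Nash equilibrium is full contribution by all 7; the group earns 7 × (34 × 0.46 + 6.5 × 34) = 1656.48.

1656.48 gold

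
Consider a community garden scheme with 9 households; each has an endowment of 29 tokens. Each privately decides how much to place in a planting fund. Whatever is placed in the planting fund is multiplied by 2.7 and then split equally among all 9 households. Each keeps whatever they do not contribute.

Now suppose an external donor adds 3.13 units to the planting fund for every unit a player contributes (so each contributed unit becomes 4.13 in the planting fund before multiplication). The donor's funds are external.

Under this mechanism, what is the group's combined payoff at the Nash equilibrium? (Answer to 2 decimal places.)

The effective private return per unit is now 2.7 × 4.13 / 9 = 1.2390 > 1, so every player's dominant strategy flips to full contribution.
At the Nash equilibrium everyone contributes 29. Group total payoff = 2.7 × 4.13 × 261 = 2910.41.

2910.41 tokens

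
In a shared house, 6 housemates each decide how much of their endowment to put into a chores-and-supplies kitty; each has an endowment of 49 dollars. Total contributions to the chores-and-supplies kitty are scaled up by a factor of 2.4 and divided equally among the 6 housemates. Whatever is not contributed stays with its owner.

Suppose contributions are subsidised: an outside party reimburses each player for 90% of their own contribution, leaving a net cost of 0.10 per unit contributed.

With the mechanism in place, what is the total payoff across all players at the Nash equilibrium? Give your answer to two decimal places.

Under the mechanism each unit contributed yields (2.4/6) / 0.10 = 4.0000 back to its contributor per unit of net cost, which exceeds 1, making full contribution the dominant choice for everyone.
So the Nash equilibrium is full contribution by all 6; the group earns 6 × (49 × 0.90 + 2.4 × 49) = 970.20.

970.20 dollars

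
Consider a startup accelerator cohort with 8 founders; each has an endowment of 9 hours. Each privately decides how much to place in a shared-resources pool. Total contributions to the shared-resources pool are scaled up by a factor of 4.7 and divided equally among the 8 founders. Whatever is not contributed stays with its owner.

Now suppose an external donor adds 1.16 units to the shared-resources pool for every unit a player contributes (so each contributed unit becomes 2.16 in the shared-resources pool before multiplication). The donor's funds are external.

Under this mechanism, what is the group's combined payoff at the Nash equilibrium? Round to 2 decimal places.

With the mechanism, a contributed unit returns 4.7 × 2.16 / 8 = 1.2690 per unit of net cost to the contributor — now above 1 — so contributing fully is weakly dominant for every player.
At the Nash equilibrium everyone contributes 9. Group total payoff = 4.7 × 2.16 × 72 = 730.94.

730.94 hours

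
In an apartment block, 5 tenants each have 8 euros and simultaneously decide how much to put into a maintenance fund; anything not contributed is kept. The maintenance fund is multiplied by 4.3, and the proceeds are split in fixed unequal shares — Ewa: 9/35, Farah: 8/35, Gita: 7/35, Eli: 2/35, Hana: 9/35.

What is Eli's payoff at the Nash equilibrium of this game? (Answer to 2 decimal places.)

11.93 euros

A player with share s gets back 4.3·s per unit contributed, so full contribution is dominant for anyone with s > 1/4.3 = 0.2326 and zero contribution is dominant for anyone below.
Ewa and Hana are above the threshold, contributing 8 each; the remaining 3 contribute 0. Total contributed: 16.
Eli keeps 8 and receives 4.3 × 16 × 2/35 = 3.93 from the maintenance fund, for a payoff of 11.93.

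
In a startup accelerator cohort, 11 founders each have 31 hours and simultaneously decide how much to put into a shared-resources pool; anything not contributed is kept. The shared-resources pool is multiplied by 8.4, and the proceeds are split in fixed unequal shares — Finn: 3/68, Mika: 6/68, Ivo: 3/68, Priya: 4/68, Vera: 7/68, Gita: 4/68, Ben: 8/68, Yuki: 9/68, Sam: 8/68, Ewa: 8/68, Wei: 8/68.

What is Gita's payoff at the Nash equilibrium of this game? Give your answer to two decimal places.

46.32 hours

Player j's private return per contributed unit is 8.4 × (j's share). Contributing is weakly dominant for j when that share is at least 1/8.4 = 0.1190, and contributing 0 is dominant otherwise.
Only Yuki (9/68) clears that bar, contributing 31; the remaining 10 contribute 0. Total contributed: 31.
Gita keeps 31 and receives 8.4 × 31 × 4/68 = 15.32 from the shared-resources pool, for a payoff of 46.32.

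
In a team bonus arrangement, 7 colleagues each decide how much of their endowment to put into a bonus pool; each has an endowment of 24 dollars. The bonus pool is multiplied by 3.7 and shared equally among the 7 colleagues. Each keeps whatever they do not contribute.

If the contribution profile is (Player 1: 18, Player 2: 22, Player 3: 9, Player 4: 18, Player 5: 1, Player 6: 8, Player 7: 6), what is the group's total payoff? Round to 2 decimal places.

389.40 dollars

Total contributed: 18 + 22 + 9 + 18 + 1 + 8 + 6 = 82; total kept: 7 × 24 − 82 = 86.
The bonus pool pays out 3.7 × 82 = 303.40 in aggregate.
Group total = 86 + 303.40 = 389.40.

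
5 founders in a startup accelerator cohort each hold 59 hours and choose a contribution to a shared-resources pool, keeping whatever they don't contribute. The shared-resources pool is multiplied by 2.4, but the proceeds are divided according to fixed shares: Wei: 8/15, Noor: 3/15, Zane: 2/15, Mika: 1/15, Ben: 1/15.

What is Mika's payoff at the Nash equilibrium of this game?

68.44 hours

Player j's private return per contributed unit is 2.4 × (j's share). Contributing is weakly dominant for j when that share is at least 1/2.4 = 0.4167, and contributing 0 is dominant otherwise.
The only share above 0.4167 is Wei's 8/15, contributing 59; the remaining 4 contribute 0. Total contributed: 59.
Mika keeps 59 and receives 2.4 × 59 × 1/15 = 9.44 from the shared-resources pool, for a payoff of 68.44.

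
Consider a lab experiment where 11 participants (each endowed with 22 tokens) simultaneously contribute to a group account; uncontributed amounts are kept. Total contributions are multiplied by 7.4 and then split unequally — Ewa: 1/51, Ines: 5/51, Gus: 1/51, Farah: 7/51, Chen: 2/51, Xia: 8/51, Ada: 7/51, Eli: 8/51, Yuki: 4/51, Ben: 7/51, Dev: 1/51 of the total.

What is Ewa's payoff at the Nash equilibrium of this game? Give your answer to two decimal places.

A player with share s gets back 7.4·s per unit contributed, so full contribution is dominant for anyone with s > 1/7.4 = 0.1351 and zero contribution is dominant for anyone below.
Farah, Xia, Ada, Eli and Ben clear that bar, contributing 22 each; the remaining 6 contribute 0. Total contributed: 110.
Ewa keeps 22 and receives 7.4 × 110 × 1/51 = 15.96 from the group account, for a payoff of 37.96.

37.96 tokens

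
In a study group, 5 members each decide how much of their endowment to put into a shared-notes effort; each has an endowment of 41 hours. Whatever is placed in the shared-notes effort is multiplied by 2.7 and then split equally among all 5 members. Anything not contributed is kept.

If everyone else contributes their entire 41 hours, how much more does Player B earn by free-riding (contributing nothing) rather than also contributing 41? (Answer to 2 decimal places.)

18.86 hours

Switching from a contribution of 41 to 0 lets Player B keep an extra 41 hours, but lowers the shared-notes effort by 41, which costs Player B their own share of that drop: 2.7/5 × 41 = 22.14.
Net gain = 41 − 22.14 = 18.86. The private return per contributed unit (0.5400) is below 1, so free-riding is indeed the best response regardless of what the others do.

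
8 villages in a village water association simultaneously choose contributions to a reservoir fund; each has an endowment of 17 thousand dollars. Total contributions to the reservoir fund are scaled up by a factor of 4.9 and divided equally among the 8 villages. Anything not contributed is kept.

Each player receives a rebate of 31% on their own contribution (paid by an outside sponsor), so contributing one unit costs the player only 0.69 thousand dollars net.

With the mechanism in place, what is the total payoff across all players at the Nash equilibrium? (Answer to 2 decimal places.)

136.00 thousand dollars

The effective private return is (4.9/8) / 0.69 = 0.8877, which is still under 1, so the mechanism doesn't change anyone's dominant strategy: zero contribution.
At the Nash equilibrium no one contributes; group total payoff = 8 × 17 = 136.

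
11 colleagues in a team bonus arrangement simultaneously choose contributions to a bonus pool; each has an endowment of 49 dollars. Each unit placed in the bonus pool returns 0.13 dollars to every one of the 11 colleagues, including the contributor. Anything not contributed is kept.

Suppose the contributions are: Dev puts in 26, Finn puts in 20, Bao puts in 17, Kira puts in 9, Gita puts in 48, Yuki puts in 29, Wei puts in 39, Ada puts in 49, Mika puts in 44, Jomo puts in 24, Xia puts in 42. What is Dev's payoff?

Total contributed: 26 + 20 + 17 + 9 + 48 + 29 + 39 + 49 + 44 + 24 + 42 = 347.
Each receives 0.13 × 347 = 45.11 from the bonus pool.
Dev keeps 49 − 26 = 23, so Dev's payoff is 23 + 45.11 = 68.11.

68.11 dollars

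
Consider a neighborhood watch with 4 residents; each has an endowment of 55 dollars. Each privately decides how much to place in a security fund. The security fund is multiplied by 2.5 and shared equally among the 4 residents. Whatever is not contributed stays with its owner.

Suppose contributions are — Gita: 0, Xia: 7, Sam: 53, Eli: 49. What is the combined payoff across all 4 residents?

383.50 dollars

Total contributed: 0 + 7 + 53 + 49 = 109; total kept: 4 × 55 − 109 = 111.
The security fund pays out 2.5 × 109 = 272.50 in aggregate.
Group total = 111 + 272.50 = 383.50.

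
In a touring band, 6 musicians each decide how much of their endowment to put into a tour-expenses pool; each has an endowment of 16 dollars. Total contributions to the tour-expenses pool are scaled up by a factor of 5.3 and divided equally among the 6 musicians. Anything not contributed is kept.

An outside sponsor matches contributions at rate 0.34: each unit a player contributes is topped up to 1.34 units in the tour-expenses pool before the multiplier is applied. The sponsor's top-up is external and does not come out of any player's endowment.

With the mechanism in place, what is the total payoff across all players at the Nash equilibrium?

Under the mechanism each unit contributed yields 5.3 × 1.34 / 6 = 1.1837 back to its contributor per unit of net cost, which exceeds 1, making full contribution the dominant choice for everyone.
At the Nash equilibrium everyone contributes 16. Group total payoff = 5.3 × 1.34 × 96 = 681.79.

681.79 dollars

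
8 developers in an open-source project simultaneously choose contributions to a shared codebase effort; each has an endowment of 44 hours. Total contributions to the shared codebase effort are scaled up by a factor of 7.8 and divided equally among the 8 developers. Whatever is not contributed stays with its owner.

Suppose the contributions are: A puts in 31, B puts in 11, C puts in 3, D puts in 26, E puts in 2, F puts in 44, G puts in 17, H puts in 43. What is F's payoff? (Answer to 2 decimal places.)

172.58 hours

Total contributed: 31 + 11 + 3 + 26 + 2 + 44 + 17 + 43 = 177.
Each receives 7.8 × 177 / 8 = 172.58 from the shared codebase effort.
F keeps 44 − 44 = 0, so F's payoff is 0 + 172.58 = 172.58.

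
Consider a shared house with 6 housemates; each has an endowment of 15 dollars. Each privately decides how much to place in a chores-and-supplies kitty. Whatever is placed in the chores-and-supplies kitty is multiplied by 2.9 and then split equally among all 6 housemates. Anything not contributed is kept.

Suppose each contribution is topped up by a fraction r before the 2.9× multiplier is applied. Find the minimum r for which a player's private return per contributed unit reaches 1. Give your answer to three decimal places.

1.069

With matching at rate r, one contributed unit becomes (1 + r) in the chores-and-supplies kitty and returns 2.9 × (1 + r) / 6 to the contributor.
Setting this equal to 1: 1 + r = 6/2.9 = 2.0690.
So the minimum matching rate is r = 2.0690 − 1 = 1.069.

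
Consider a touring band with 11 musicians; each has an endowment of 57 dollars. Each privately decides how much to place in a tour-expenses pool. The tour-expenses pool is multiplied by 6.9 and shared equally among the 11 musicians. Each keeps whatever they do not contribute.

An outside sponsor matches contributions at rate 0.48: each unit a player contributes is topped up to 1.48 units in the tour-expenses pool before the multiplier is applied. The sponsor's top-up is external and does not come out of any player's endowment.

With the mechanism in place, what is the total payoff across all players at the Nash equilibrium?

Even with the mechanism, each unit contributed returns only 6.9 × 1.48 / 11 = 0.9284 per unit of net cost, so contributing nothing is still dominant.
At the Nash equilibrium no one contributes; group total payoff = 11 × 57 = 627.

627.00 dollars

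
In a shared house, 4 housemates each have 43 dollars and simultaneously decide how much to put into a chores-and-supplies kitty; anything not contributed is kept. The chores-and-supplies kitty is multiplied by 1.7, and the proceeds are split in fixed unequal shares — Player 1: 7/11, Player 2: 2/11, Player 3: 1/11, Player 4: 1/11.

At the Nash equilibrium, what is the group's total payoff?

202.10 dollars

Each unit j contributes comes back to j as 1.7 × (j's share), so j prefers to contribute only if that share exceeds 1/1.7 = 0.5882; otherwise keeping the unit dominates.
Player 1 alone (share 7/11) is above the threshold, contributing 43; the remaining 3 contribute 0. Total contributed: 43.
The chores-and-supplies kitty pays out 1.7 × 43 = 73.10 in total (split across the unequal shares, but the aggregate is all that matters for the group sum).
The 3 free-riders keep 43 each, adding 129. Group total = 129 + 73.10 = 202.10.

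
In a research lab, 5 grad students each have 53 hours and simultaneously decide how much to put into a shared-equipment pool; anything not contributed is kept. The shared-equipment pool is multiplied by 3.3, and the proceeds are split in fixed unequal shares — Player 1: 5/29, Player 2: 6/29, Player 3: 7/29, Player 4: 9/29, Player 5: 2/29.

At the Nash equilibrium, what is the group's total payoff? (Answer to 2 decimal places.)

Player j's private return per contributed unit is 3.3 × (j's share). Contributing is weakly dominant for j when that share is at least 1/3.3 = 0.3030, and contributing 0 is dominant otherwise.
Player 4 alone (share 9/29) is above the threshold, contributing 53; the remaining 4 contribute 0. Total contributed: 53.
The shared-equipment pool pays out 3.3 × 53 = 174.90 in total (split across the unequal shares, but the aggregate is all that matters for the group sum).
The 4 free-riders keep 53 each, adding 212. Group total = 212 + 174.90 = 386.90.

386.90 hours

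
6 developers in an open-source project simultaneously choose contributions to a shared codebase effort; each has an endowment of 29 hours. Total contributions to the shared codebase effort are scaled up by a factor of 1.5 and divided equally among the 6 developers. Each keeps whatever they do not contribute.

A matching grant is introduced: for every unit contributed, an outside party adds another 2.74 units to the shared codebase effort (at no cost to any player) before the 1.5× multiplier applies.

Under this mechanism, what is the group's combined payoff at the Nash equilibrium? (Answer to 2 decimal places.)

Even with the mechanism, each unit contributed returns only 1.5 × 3.74 / 6 = 0.9350 per unit of net cost, so contributing nothing is still dominant.
Everyone keeps their endowment and the group total is 6 × 29 = 174.

174.00 hours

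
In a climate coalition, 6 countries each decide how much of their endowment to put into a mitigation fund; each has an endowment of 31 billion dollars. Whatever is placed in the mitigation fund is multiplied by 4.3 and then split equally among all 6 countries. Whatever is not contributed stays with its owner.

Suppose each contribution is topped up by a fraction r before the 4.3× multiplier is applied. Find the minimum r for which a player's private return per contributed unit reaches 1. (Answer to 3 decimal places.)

With matching at rate r, one contributed unit becomes (1 + r) in the mitigation fund and returns 4.3 × (1 + r) / 6 to the contributor.
Setting this equal to 1: 1 + r = 6/4.3 = 1.3953.
So the minimum matching rate is r = 1.3953 − 1 = 0.395.

0.395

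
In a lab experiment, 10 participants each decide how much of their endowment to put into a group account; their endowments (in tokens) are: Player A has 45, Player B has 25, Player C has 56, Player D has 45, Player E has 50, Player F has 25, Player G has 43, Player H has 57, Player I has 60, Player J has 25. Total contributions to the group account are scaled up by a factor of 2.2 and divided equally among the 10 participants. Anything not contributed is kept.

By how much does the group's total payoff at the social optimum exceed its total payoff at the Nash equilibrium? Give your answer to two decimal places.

517.20 tokens

The private return per contributed unit is 2.2/10 = 0.2200 < 1 for every player regardless of endowment, so the Nash equilibrium is zero contribution and the group total is Σ E_j = 45 + 25 + 56 + 45 + 50 + 25 + 43 + 57 + 60 + 25 = 431.
Each contributed unit returns 2.200 to the group, so the social optimum is full contribution by everyone: group total = 2.200 × 431 = 948.20.
Efficiency loss = (2.200 − 1) × 431 = 517.20.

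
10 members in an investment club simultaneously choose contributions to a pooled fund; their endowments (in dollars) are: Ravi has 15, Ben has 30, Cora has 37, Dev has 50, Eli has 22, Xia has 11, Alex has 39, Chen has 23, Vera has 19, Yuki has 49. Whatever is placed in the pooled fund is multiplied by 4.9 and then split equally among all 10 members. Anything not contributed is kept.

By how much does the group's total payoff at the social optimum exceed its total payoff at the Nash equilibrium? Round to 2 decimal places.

The private return per contributed unit is 4.9/10 = 0.4900 < 1 for every player regardless of endowment, so the Nash equilibrium is zero contribution and the group total is Σ E_j = 15 + 30 + 37 + 50 + 22 + 11 + 39 + 23 + 19 + 49 = 295.
Each contributed unit returns 4.900 to the group, so the social optimum is full contribution by everyone: group total = 4.900 × 295 = 1445.50.
Efficiency loss = (4.900 − 1) × 295 = 1150.50.

1150.50 dollars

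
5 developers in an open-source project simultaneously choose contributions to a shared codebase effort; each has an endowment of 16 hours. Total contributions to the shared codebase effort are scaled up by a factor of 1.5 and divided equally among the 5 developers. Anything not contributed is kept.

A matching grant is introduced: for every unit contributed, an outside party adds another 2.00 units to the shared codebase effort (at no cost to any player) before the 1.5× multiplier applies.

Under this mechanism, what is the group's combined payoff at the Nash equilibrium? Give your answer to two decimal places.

80.00 hours

Even with the mechanism, each unit contributed returns only 1.5 × 3.00 / 5 = 0.9000 per unit of net cost, so contributing nothing is still dominant.
Everyone keeps their endowment and the group total is 5 × 16 = 80.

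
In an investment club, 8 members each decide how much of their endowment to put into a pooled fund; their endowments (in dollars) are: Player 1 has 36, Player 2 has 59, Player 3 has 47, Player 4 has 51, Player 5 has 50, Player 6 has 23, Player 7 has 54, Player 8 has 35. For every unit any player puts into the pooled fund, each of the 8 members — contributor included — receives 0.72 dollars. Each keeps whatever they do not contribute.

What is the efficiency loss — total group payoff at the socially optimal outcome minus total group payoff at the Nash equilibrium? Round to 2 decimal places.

1689.80 dollars

The private return per contributed unit is 0.72 < 1 for everyone, so the Nash equilibrium is zero contribution and the group total is Σ E_j = 36 + 59 + 47 + 51 + 50 + 23 + 54 + 35 = 355.
Each contributed unit returns 5.760 to the group, so the social optimum is full contribution by everyone: group total = 5.760 × 355 = 2044.80.
Efficiency loss = (5.760 − 1) × 355 = 1689.80.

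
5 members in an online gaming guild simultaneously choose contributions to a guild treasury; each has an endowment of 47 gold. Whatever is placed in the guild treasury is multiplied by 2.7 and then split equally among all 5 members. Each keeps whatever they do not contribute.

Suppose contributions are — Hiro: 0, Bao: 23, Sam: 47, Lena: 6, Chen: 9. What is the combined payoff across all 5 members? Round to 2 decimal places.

379.50 gold

Total contributed: 0 + 23 + 47 + 6 + 9 = 85; total kept: 5 × 47 − 85 = 150.
The guild treasury pays out 2.7 × 85 = 229.50 in aggregate.
Group total = 150 + 229.50 = 379.50.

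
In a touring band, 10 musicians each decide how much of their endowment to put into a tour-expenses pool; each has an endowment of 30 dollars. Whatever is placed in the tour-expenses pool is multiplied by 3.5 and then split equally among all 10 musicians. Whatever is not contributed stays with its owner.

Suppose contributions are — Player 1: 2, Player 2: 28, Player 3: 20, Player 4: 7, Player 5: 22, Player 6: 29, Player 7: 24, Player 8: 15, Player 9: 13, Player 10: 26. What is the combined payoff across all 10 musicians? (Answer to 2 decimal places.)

765.00 dollars

Total contributed: 2 + 28 + 20 + 7 + 22 + 29 + 24 + 15 + 13 + 26 = 186; total kept: 10 × 30 − 186 = 114.
The tour-expenses pool pays out 3.5 × 186 = 651.00 in aggregate.
Group total = 114 + 651.00 = 765.00.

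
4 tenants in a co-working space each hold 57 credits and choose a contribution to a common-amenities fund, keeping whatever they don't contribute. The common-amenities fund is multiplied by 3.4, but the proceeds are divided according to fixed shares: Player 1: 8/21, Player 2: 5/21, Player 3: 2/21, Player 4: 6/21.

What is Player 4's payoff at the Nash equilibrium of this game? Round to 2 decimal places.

For player j, contributing a unit is worthwhile iff 3.4 × (j's share) ≥ 1, i.e. iff j's share is at least 0.2941.
Only Player 1 (8/21) clears that bar, contributing 57; the remaining 3 contribute 0. Total contributed: 57.
Player 4 keeps 57 and receives 3.4 × 57 × 6/21 = 55.37 from the common-amenities fund, for a payoff of 112.37.

112.37 credits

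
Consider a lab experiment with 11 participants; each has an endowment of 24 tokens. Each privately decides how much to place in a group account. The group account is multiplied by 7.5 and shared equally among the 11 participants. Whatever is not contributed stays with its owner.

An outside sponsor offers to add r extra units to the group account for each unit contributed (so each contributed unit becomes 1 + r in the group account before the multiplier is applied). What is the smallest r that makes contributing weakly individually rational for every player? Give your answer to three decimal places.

0.467

With matching at rate r, one contributed unit becomes (1 + r) in the group account and returns 7.5 × (1 + r) / 11 to the contributor.
Setting this equal to 1: 1 + r = 11/7.5 = 1.4667.
So the minimum matching rate is r = 1.4667 − 1 = 0.467.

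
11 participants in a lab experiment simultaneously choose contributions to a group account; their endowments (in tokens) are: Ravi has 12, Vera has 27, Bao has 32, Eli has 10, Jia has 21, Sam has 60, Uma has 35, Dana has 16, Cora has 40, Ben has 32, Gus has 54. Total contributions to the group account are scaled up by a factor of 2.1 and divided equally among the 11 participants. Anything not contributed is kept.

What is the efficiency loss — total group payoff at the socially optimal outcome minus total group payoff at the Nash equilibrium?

372.90 tokens

The private return per contributed unit is 2.1/11 = 0.1909 < 1 for every player regardless of endowment, so the Nash equilibrium is zero contribution and the group total is Σ E_j = 12 + 27 + 32 + 10 + 21 + 60 + 35 + 16 + 40 + 32 + 54 = 339.
Each contributed unit returns 2.100 to the group, so the social optimum is full contribution by everyone: group total = 2.100 × 339 = 711.90.
Efficiency loss = (2.100 − 1) × 339 = 372.90.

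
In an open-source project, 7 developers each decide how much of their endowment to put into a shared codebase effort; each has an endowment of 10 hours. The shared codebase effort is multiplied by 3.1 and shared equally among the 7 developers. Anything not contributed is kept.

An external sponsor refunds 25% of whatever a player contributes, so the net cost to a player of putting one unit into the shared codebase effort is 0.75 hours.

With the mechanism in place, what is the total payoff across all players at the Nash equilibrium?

70.00 hours

The effective private return is (3.1/7) / 0.75 = 0.5905, which is still under 1, so the mechanism doesn't change anyone's dominant strategy: zero contribution.
At the Nash equilibrium no one contributes; group total payoff = 7 × 10 = 70.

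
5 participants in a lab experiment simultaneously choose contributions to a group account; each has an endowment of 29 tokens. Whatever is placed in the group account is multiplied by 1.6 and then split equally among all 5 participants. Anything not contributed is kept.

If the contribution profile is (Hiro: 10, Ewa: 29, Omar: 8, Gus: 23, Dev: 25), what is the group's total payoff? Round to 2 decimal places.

202.00 tokens

Total contributed: 10 + 29 + 8 + 23 + 25 = 95; total kept: 5 × 29 − 95 = 50.
The group account pays out 1.6 × 95 = 152.00 in aggregate.
Group total = 50 + 152.00 = 202.00.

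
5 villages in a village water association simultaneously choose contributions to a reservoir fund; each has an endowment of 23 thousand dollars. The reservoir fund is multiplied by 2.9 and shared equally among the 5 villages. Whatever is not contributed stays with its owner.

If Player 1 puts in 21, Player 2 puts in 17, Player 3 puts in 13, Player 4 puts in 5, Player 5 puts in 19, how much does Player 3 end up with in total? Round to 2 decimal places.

Total contributed: 21 + 17 + 13 + 5 + 19 = 75.
Each receives 2.9 × 75 / 5 = 43.50 from the reservoir fund.
Player 3 keeps 23 − 13 = 10, so Player 3's payoff is 10 + 43.50 = 53.50.

53.50 thousand dollars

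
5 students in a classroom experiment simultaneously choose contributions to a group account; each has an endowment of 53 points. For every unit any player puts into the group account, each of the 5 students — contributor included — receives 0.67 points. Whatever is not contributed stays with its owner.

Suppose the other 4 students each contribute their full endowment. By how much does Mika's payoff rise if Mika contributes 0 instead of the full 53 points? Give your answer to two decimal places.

Switching from a contribution of 53 to 0 lets Mika keep an extra 53 points, but lowers the group account by 53, which costs Mika their own share of that drop: 0.67 × 53 = 35.51.
Net gain = 53 − 35.51 = 17.49. The private return per contributed unit (0.67) is below 1, so free-riding is indeed the best response regardless of what the others do.

17.49 points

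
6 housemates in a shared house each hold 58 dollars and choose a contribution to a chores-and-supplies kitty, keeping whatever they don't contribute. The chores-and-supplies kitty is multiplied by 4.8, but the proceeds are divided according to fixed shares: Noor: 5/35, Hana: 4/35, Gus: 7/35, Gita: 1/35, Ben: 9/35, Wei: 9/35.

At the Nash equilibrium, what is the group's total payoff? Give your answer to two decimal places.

788.80 dollars

A player with share s gets back 4.8·s per unit contributed, so full contribution is dominant for anyone with s > 1/4.8 = 0.2083 and zero contribution is dominant for anyone below.
The shares above 0.2083 belong to Ben and Wei, contributing 58 each; the remaining 4 contribute 0. Total contributed: 116.
The chores-and-supplies kitty pays out 4.8 × 116 = 556.80 in total (split across the unequal shares, but the aggregate is all that matters for the group sum).
The 4 free-riders keep 58 each, adding 232. Group total = 232 + 556.80 = 788.80.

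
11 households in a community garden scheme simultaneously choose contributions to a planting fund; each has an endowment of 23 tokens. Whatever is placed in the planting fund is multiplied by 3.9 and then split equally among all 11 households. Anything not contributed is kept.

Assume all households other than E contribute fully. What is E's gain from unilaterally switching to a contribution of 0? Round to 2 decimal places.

Switching from a contribution of 23 to 0 lets E keep an extra 23 tokens, but lowers the planting fund by 23, which costs E their own share of that drop: 3.9/11 × 23 = 8.15.
Net gain = 23 − 8.15 = 14.85. The private return per contributed unit (0.3545) is below 1, so free-riding is indeed the best response regardless of what the others do.

14.85 tokens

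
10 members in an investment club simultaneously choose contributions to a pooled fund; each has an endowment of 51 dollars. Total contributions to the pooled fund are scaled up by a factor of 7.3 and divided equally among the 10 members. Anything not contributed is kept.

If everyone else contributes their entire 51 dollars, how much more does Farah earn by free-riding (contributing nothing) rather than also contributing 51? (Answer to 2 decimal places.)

Switching from a contribution of 51 to 0 lets Farah keep an extra 51 dollars, but lowers the pooled fund by 51, which costs Farah their own share of that drop: 7.3/10 × 51 = 37.23.
Net gain = 51 − 37.23 = 13.77. The private return per contributed unit (0.7300) is below 1, so free-riding is indeed the best response regardless of what the others do.

13.77 dollars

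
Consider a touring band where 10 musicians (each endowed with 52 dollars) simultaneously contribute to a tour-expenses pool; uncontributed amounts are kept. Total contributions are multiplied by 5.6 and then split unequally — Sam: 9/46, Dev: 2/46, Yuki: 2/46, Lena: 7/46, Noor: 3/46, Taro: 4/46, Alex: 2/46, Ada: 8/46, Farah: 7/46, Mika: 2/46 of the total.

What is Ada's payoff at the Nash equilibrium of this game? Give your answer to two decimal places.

102.64 dollars

Each unit j contributes comes back to j as 5.6 × (j's share), so j prefers to contribute only if that share exceeds 1/5.6 = 0.1786; otherwise keeping the unit dominates.
Only Sam (9/46) clears that bar, contributing 52; the remaining 9 contribute 0. Total contributed: 52.
Ada keeps 52 and receives 5.6 × 52 × 8/46 = 50.64 from the tour-expenses pool, for a payoff of 102.64.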